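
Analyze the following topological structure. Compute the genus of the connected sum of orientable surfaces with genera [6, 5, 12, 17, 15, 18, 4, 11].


Genus is additive under connected sum of orientable surfaces.
g = 6 + 5 + 12 + 17 + 15 + 18 + 4 + 11 = 88

88


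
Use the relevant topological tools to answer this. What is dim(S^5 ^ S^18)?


S^m ^ S^n = S^{m+n}.
k = 5 + 18 = 23

23


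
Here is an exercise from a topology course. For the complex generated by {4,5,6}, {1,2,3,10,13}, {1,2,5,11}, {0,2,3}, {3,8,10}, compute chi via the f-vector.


Enumerate all faces; f-vector: f_0=11, f_1=22, f_2=17, f_3=6, f_4=1.
chi = sum (-1)^k f_k = 1

1


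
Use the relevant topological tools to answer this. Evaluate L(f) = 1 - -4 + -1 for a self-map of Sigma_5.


L(f) = tr(f_0*) - tr(f_1*) + tr(f_2*).
= 1 - (-4) + (-1)
= 4

4


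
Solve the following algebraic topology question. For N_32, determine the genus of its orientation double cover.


chi(N_32) = 2 - 32 = -30.
Double cover: chi(Sigma_g) = 2 * chi(N_32) = 2*(-30) = -60.
2 - 2g = -60, so g = (2 - (-60))/2 = 62/2 = 31

31


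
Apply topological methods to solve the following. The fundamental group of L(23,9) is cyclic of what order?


pi_1(L(p,q)) = Z/pZ for any q coprime to p.
|pi_1(L(23,9))| = 23

23


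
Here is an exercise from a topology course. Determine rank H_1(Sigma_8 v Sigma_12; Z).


For a wedge: H_1(A v B) = H_1(A) + H_1(B).
b_1(Sigma_8) = 16, b_1(Sigma_12) = 24.
b_1 = 16 + 24 = 40

40


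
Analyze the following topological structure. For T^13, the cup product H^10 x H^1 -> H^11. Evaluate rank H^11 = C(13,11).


Cup product: H^p x H^q -> H^{p+q}; here p+q = 10+1 = 11.
rank H^k(T^n) = C(n,k).
C(13,11) = 78

78


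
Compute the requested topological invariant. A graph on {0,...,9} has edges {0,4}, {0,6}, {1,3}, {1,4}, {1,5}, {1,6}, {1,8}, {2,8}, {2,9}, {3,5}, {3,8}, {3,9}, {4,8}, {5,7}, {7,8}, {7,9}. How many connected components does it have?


Run DFS/union-find over 10 vertices.
V = 10, E = 16.
Number of components = 1

1


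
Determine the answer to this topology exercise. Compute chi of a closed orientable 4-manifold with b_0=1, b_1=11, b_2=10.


By Poincare duality b_k = b_{4-k}, so full Betti numbers: b_0=1, b_1=11, b_2=10, b_3=11, b_4=1.
chi = sum (-1)^k b_k = -10

-10


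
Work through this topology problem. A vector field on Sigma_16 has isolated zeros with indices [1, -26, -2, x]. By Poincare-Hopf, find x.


Poincare-Hopf: sum of indices = chi(M).
chi(Sigma_16) = 2 - 2*16 = -30.
Sum of known indices = -27.
x = chi - (sum known) = -30 - (-27) = -3

-3


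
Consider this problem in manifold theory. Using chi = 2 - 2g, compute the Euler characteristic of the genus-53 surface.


For a closed orientable surface of genus g: chi = 2 - 2g.
Here g = 53.
chi = 2 - 2*53 = 2 - 106 = -104

-104


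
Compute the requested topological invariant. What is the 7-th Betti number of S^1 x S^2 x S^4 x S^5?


Each S^d has Poincare polynomial 1 + t^d.
The product S^1 x S^2 x S^4 x S^5 has Poincare polynomial prod(1+t^d_i).
Expanding: b_0=1, b_1=1, b_2=1, b_3=1, b_4=1, b_5=2, b_6=2, b_7=2, b_8=1, b_9=1, b_10=1, b_11=1, b_12=1.
b_7 = 2

2


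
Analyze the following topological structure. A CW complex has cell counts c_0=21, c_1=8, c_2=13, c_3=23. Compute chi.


chi = sum_k (-1)^k c_k.
= (-1)^0*21 + (-1)^1*8 + (-1)^2*13 + (-1)^3*23
= (21) + (-8) + (13) + (-23)
= 3

3


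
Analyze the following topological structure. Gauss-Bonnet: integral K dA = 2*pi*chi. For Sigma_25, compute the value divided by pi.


Gauss-Bonnet: integral K dA = 2*pi*chi(M).
chi(Sigma_25) = 2 - 2*25 = -48.
(integral K dA)/pi = 2*chi = 2*(-48) = -96

-96


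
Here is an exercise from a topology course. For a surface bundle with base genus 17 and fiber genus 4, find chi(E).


For a fiber bundle F -> E -> B (with CW structure): chi(E) = chi(B) * chi(F).
chi(Sigma_17) = -32, chi(Sigma_4) = -6.
chi(E) = (-32) * (-6) = 192

192


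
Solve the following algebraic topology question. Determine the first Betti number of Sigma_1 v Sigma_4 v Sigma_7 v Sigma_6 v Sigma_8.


For a wedge X v Y: reduced H_k(X v Y) = H_k(X) + H_k(Y).
Each Sigma_g contributes b_1 = 2g.
b_1 = 2 + 8 + 14 + 12 + 16 = 52

52


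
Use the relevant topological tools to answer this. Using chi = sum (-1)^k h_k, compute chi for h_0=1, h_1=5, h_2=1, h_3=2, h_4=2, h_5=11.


Handles of index k contribute (-1)^k to chi (same as CW cells).
chi = (1) + (-5) + (1) + (-2) + (2) + (-11) = -14

-14


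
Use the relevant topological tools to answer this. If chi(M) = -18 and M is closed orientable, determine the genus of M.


chi = 2 - 2g for closed orientable surfaces.
-18 = 2 - 2g
2g = 2 - (-18) = 20
g = 10

10


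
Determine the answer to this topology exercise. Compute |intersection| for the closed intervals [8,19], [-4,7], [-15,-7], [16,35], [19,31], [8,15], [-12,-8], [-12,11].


Intersection = [max(a_i), min(b_i)] = [19, -8].
Since 19 > -8, the intersection is empty.
Length = 0

0


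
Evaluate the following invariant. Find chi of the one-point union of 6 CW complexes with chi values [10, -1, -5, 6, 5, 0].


chi(A v B) = chi(A) + chi(B) - 1 (one point identified).
For 6 spaces: chi = (sum chi_i) - (6 - 1).
sum = 15; chi = 15 - 5 = 10

10


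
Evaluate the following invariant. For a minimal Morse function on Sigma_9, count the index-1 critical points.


A perfect Morse function has m_k = b_k.
For Sigma_9: b_0=1, b_1=2g=18, b_2=1.
Saddles m_1 = 2g = 18

18


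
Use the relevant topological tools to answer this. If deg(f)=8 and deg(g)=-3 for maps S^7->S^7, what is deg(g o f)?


Degree is multiplicative under composition: deg(g o f) = deg(g) * deg(f).
= -3 * 8 = -24

-24


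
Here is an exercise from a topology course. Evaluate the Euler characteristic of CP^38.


CP^38 has one cell in each even dimension 0, 2, ..., 2*38 (38+1 cells total).
All cells are even-dimensional, so chi = number of cells.
chi = 38 + 1 = 39

39


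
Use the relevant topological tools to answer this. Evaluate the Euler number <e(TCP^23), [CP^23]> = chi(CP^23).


For any closed oriented manifold, <e(TM),[M]> = chi(M).
chi(CP^23) = 23+1 = 24

24


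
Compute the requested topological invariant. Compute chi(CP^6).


CP^6 has one cell in each even dimension 0, 2, ..., 2*6 (6+1 cells total).
All cells are even-dimensional, so chi = number of cells.
chi = 6 + 1 = 7

7


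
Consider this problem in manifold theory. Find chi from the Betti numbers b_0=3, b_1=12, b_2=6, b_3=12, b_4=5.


chi = sum_k (-1)^k b_k.
= (3) + (-12) + (6) + (-12) + (5)
= -10

-10


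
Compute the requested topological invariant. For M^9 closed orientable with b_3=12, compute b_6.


Poincare duality for closed orientable n-manifolds: b_k = b_{n-k}.
Here n = 9, so b_6 = b_3 = 12

12


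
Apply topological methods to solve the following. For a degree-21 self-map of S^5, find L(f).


On S^5: L(f) = tr(f_0*) + (-1)^5 tr(f_5*) = 1 + (-1)^5 * deg(f).
L(f) = 1 + (-1)^5 * 21 = 1 + -21 = -20

-20


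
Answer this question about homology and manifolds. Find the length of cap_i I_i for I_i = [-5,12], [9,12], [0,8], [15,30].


Intersection = [max(a_i), min(b_i)] = [15, 8].
Since 15 > 8, the intersection is empty.
Length = 0

0


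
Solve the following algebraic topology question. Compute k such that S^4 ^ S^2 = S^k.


S^m ^ S^n = S^{m+n}.
k = 4 + 2 = 6

6


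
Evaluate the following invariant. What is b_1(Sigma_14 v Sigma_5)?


For a wedge: H_1(A v B) = H_1(A) + H_1(B).
b_1(Sigma_14) = 28, b_1(Sigma_5) = 10.
b_1 = 28 + 10 = 38

38


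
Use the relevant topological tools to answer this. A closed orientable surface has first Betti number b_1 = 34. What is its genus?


For a closed orientable surface: b_1 = 2g.
34 = 2g
g = 34 / 2 = 17

17


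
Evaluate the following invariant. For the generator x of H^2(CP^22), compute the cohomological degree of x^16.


|x| = 2 in H^*(CP^n).
|x^16| = 16 * |x| = 16 * 2 = 32

32


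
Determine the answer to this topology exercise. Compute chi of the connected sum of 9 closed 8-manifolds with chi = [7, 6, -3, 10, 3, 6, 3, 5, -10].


For n-manifolds: chi(A#B) = chi(A) + chi(B) - chi(S^8).
chi(S^8) = 1 + (-1)^8 = 2.
chi(#) = (sum chi_i) - (9-1)*chi(S^8) = 27 - 8*2 = 11

11


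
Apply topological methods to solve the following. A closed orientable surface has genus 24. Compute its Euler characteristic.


For a closed orientable surface of genus g: chi = 2 - 2g.
Here g = 24.
chi = 2 - 2*24 = 2 - 48 = -46

-46


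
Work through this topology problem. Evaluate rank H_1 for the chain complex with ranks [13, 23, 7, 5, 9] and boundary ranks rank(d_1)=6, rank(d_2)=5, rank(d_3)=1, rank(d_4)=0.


rank H_k = rank(ker d_k) - rank(im d_{k+1}).
rank(ker d_1) = rank(C_1) - rank(d_1) = 23 - 6 = 17.
rank(im d_{1+1}) = 5.
rank H_1 = 17 - 5 = 12

12


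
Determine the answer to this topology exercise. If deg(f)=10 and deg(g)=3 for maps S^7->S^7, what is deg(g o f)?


Degree is multiplicative under composition: deg(g o f) = deg(g) * deg(f).
= 3 * 10 = 30

30


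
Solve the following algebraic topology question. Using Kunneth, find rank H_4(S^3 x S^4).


Each S^d has Poincare polynomial 1 + t^d.
The product S^3 x S^4 has Poincare polynomial prod(1+t^d_i).
Expanding: b_0=1, b_3=1, b_4=1, b_7=1.
b_4 = 1

1


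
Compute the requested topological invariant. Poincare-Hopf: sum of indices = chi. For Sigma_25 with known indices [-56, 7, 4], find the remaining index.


Poincare-Hopf: sum of indices = chi(M).
chi(Sigma_25) = 2 - 2*25 = -48.
Sum of known indices = -45.
x = chi - (sum known) = -48 - (-45) = -3

-3


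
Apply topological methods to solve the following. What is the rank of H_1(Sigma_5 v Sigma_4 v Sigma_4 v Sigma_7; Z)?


For a wedge X v Y: reduced H_k(X v Y) = H_k(X) + H_k(Y).
Each Sigma_g contributes b_1 = 2g.
b_1 = 10 + 8 + 8 + 14 = 40

40


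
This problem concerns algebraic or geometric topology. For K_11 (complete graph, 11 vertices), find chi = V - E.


K_11: V = 11, E = C(11,2) = 55.
chi = V - E = 11 - 55 = -44

-44


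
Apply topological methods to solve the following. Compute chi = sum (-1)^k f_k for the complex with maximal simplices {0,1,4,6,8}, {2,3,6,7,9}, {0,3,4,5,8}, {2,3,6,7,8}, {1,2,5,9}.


Enumerate all faces; f-vector: f_0=10, f_1=34, f_2=39, f_3=20, f_4=4.
chi = sum (-1)^k f_k = -1

-1


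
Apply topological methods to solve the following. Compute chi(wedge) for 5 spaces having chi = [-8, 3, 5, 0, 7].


chi(A v B) = chi(A) + chi(B) - 1 (one point identified).
For 5 spaces: chi = (sum chi_i) - (5 - 1).
sum = 7; chi = 7 - 4 = 3

3


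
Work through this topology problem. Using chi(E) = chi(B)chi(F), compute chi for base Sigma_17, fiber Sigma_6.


For a fiber bundle F -> E -> B (with CW structure): chi(E) = chi(B) * chi(F).
chi(Sigma_17) = -32, chi(Sigma_6) = -10.
chi(E) = (-32) * (-10) = 320

320


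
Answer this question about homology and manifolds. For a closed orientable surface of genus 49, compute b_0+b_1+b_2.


For Sigma_49: b_0 = 1, b_1 = 2g = 98, b_2 = 1.
Total = 1 + 98 + 1 = 100

100


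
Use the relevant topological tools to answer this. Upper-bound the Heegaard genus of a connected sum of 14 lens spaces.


Heegaard genus satisfies g(A#B) <= g(A) + g(B).
Each lens space has g = 1.
Upper bound: 14 * 1 = 14

14


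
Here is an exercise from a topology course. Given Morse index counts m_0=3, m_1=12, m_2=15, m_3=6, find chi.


Morse theory: chi(M) = sum_k (-1)^k m_k where m_k = #(index-k critical points).
= (3) + (-12) + (15) + (-6) = 0

0


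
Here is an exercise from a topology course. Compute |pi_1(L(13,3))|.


pi_1(L(p,q)) = Z/pZ for any q coprime to p.
|pi_1(L(13,3))| = 13

13


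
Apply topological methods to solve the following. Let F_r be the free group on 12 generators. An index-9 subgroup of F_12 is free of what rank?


Nielsen-Schreier: an index-n subgroup of F_r is free of rank 1 + n(r-1).
Equivalently: chi(cover) = n*chi(base); chi(vee_r S^1) = 1 - 12 = -11.
chi(E) = 9*(-11) = -99; rank = 1 - chi(E) = 1 - (-99) = 100.
rank = 1 + 9*(12-1) = 1 + 99 = 100

100


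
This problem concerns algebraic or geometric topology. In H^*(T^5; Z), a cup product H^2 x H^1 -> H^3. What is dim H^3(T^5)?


Cup product: H^p x H^q -> H^{p+q}; here p+q = 2+1 = 3.
rank H^k(T^n) = C(n,k).
C(5,3) = 10

10


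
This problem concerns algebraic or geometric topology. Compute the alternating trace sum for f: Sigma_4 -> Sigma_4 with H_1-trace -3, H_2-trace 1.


L(f) = tr(f_0*) - tr(f_1*) + tr(f_2*).
= 1 - (-3) + (1)
= 5

5


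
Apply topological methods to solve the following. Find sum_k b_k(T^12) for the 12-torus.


b_k(T^12) = C(12,k), so the sum over k is sum_k C(12,k) = 2^12.
Total = 2^12 = 4096

4096


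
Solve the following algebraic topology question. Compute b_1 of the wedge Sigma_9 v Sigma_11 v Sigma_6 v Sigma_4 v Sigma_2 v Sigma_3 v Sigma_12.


For a wedge X v Y: reduced H_k(X v Y) = H_k(X) + H_k(Y).
Each Sigma_g contributes b_1 = 2g.
b_1 = 18 + 22 + 12 + 8 + 4 + 6 + 24 = 94

94


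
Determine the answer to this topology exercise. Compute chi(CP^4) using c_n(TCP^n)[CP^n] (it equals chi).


For any closed oriented manifold, <e(TM),[M]> = chi(M).
chi(CP^4) = 4+1 = 5

5


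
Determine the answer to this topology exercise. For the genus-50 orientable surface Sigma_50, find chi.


For a closed orientable surface of genus g: chi = 2 - 2g.
Here g = 50.
chi = 2 - 2*50 = 2 - 100 = -98

-98


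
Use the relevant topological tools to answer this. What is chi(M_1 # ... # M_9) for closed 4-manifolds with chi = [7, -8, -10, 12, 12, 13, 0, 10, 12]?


For n-manifolds: chi(A#B) = chi(A) + chi(B) - chi(S^4).
chi(S^4) = 1 + (-1)^4 = 2.
chi(#) = (sum chi_i) - (9-1)*chi(S^4) = 48 - 8*2 = 32

32


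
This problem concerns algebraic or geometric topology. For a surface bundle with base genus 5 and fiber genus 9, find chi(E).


For a fiber bundle F -> E -> B (with CW structure): chi(E) = chi(B) * chi(F).
chi(Sigma_5) = -8, chi(Sigma_9) = -16.
chi(E) = (-8) * (-16) = 128

128


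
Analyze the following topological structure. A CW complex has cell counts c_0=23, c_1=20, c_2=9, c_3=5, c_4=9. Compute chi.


chi = sum_k (-1)^k c_k.
= (-1)^0*23 + (-1)^1*20 + (-1)^2*9 + (-1)^3*5 + (-1)^4*9
= (23) + (-20) + (9) + (-5) + (9)
= 16

16


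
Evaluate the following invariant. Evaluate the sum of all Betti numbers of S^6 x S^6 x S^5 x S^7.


Total Betti number is multiplicative under products.
Each S^d (d>=1) has total Betti number 2.
There are 4 sphere factors.
Total = 2^4 = 16

16


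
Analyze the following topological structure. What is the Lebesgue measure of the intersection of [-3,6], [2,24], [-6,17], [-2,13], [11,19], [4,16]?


Intersection = [max(a_i), min(b_i)] = [11, 6].
Since 11 > 6, the intersection is empty.
Length = 0

0


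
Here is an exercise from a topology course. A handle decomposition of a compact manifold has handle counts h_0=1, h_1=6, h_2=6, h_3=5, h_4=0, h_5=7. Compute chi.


Handles of index k contribute (-1)^k to chi (same as CW cells).
chi = (1) + (-6) + (6) + (-5) + (0) + (-7) = -11

-11


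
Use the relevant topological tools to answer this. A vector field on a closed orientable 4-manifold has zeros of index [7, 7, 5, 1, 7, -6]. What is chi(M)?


Poincare-Hopf: chi(M) = sum of indices of zeros.
chi = (7) + (7) + (5) + (1) + (7) + (-6) = 21

21


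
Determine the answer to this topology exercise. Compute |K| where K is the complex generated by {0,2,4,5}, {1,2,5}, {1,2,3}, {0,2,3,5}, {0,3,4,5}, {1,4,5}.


Each maximal simplex on m vertices has 2^m - 1 nonempty faces.
Take the union (dedupe shared faces).
Total distinct faces = 35

35


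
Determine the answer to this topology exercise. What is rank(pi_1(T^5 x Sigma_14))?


pi_1(A x B) = pi_1(A) x pi_1(B); rank of abelianization = b_1.
b_1(T^5) = 5, b_1(Sigma_14) = 2*14 = 28.
b_1(product) = 5 + 28 = 33

33


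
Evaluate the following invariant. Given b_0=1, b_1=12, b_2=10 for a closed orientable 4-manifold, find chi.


By Poincare duality b_k = b_{4-k}, so full Betti numbers: b_0=1, b_1=12, b_2=10, b_3=12, b_4=1.
chi = sum (-1)^k b_k = -12

-12


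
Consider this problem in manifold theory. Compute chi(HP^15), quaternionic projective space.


HP^15 has one cell in each dimension 0, 4, ..., 4*15 (15+1 cells, all even-dim).
chi = 15 + 1 = 16

16


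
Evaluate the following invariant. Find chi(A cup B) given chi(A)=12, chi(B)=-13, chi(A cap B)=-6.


chi(A cup B) = chi(A) + chi(B) - chi(A cap B)
= 12 + (-13) - (-6)
= 5

5


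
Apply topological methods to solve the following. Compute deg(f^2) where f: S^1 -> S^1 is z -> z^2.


deg(f) = 2. Degree is multiplicative: deg(f^2) = (deg f)^2.
deg(f^2) = (2)^2 = 4

4


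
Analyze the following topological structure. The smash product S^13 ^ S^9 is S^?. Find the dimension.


S^m ^ S^n = S^{m+n}.
k = 13 + 9 = 22

22


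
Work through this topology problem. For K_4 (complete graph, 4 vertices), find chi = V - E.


K_4: V = 4, E = C(4,2) = 6.
chi = V - E = 4 - 6 = -2

-2


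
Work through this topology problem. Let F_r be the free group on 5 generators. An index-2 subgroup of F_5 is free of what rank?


Nielsen-Schreier: an index-n subgroup of F_r is free of rank 1 + n(r-1).
Equivalently: chi(cover) = n*chi(base); chi(vee_r S^1) = 1 - 5 = -4.
chi(E) = 2*(-4) = -8; rank = 1 - chi(E) = 1 - (-8) = 9.
rank = 1 + 2*(5-1) = 1 + 8 = 9

9


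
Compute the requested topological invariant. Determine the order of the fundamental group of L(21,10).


pi_1(L(p,q)) = Z/pZ for any q coprime to p.
|pi_1(L(21,10))| = 21

21


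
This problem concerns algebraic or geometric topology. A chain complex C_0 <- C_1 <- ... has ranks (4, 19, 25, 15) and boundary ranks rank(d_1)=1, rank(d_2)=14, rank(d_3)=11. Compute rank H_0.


rank H_k = rank(ker d_k) - rank(im d_{k+1}).
rank(ker d_0) = rank(C_0) - rank(d_0) = 4 - 0 = 4.
rank(im d_{0+1}) = 1.
rank H_0 = 4 - 1 = 3

3


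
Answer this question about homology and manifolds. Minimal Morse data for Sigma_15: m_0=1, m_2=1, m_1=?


A perfect Morse function has m_k = b_k.
For Sigma_15: b_0=1, b_1=2g=30, b_2=1.
Saddles m_1 = 2g = 30

30


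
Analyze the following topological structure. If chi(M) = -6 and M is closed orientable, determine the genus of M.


chi = 2 - 2g for closed orientable surfaces.
-6 = 2 - 2g
2g = 2 - (-6) = 8
g = 4

4


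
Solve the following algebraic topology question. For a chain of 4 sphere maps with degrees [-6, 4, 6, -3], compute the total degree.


Degree is multiplicative: deg(composition) = product of degrees.
= (-6) * (4) * (6) * (-3) = 432

432


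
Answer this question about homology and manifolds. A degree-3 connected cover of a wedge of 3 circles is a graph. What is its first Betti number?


Nielsen-Schreier: an index-n subgroup of F_r is free of rank 1 + n(r-1).
Equivalently: chi(cover) = n*chi(base); chi(vee_r S^1) = 1 - 3 = -2.
chi(E) = 3*(-2) = -6; rank = 1 - chi(E) = 1 - (-6) = 7.
rank = 1 + 3*(3-1) = 1 + 6 = 7

7


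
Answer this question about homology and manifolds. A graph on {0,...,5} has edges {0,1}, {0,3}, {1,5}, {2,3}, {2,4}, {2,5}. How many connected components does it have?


Run DFS/union-find over 6 vertices.
V = 6, E = 6.
Number of components = 1

1


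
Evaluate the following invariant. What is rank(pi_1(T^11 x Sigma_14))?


pi_1(A x B) = pi_1(A) x pi_1(B); rank of abelianization = b_1.
b_1(T^11) = 11, b_1(Sigma_14) = 2*14 = 28.
b_1(product) = 11 + 28 = 39

39


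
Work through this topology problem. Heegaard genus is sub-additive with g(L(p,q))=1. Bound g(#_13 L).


Heegaard genus satisfies g(A#B) <= g(A) + g(B).
Each lens space has g = 1.
Upper bound: 13 * 1 = 13

13


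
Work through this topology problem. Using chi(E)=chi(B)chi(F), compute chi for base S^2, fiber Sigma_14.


chi(S^2) = 2 (n even), chi(Sigma_14) = 2 - 2*14 = -26.
chi(E) = 2 * (-26) = -52

-52


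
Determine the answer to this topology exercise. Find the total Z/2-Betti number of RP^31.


H^k(RP^31; Z/2) = Z/2 for each 0 <= k <= 31.
Total dimension = 31 + 1 = 32

32


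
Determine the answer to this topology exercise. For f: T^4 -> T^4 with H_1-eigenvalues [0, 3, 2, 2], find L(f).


For a torus self-map: L(f) = det(I - A) where A acts on H_1.
L(f) = (1-0) * (1-3) * (1-2) * (1-2) = 1 * -2 * -1 * -1 = -2

-2


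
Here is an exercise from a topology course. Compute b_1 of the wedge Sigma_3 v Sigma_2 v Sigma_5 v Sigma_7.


For a wedge X v Y: reduced H_k(X v Y) = H_k(X) + H_k(Y).
Each Sigma_g contributes b_1 = 2g.
b_1 = 6 + 4 + 10 + 14 = 34

34


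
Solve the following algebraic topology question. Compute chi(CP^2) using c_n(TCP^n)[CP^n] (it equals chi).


For any closed oriented manifold, <e(TM),[M]> = chi(M).
chi(CP^2) = 2+1 = 3

3


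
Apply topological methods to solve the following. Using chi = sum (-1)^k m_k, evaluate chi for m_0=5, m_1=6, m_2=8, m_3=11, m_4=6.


Morse theory: chi(M) = sum_k (-1)^k m_k where m_k = #(index-k critical points).
= (5) + (-6) + (8) + (-11) + (6) = 2

2


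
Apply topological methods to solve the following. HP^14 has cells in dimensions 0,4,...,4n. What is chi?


HP^14 has one cell in each dimension 0, 4, ..., 4*14 (14+1 cells, all even-dim).
chi = 14 + 1 = 15

15


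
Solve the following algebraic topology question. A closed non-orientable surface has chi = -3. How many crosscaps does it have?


chi = 2 - k for closed non-orientable surfaces with k crosscaps.
-3 = 2 - k
k = 2 - (-3) = 5

5


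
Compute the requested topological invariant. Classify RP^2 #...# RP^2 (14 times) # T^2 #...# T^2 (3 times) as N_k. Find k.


Since a >= 1, the sum is non-orientable; each T^2 can be replaced by RP^2 # RP^2 (since T^2#RP^2 = 3RP^2).
Total crosscaps k = 14 + 2*3 = 20.
Check via chi: chi = 14*1 + 3*0 - (14+3-1)*2 = -18 = 2 - k = -18. Consistent.

20


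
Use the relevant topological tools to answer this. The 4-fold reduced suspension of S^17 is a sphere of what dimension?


Each suspension raises dimension by 1: Sigma S^n = S^{n+1}.
Sigma^4 S^17 = S^{17+4} = S^21

21


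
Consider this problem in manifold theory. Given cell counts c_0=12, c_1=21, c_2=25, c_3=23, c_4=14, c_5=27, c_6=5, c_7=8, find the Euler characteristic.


chi = sum_k (-1)^k c_k.
= (-1)^0*12 + (-1)^1*21 + (-1)^2*25 + (-1)^3*23 + (-1)^4*14 + (-1)^5*27 + (-1)^6*5 + (-1)^7*8
= (12) + (-21) + (25) + (-23) + (14) + (-27) + (5) + (-8)
= -23

-23


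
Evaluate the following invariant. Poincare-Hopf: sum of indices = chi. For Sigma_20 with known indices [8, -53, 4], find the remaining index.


Poincare-Hopf: sum of indices = chi(M).
chi(Sigma_20) = 2 - 2*20 = -38.
Sum of known indices = -41.
x = chi - (sum known) = -38 - (-41) = 3

3


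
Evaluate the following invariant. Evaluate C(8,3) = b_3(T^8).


By the Kunneth formula, b_k(T^n) = C(n,k).
b_3(T^8) = C(8,3).
C(8,3) = 8!/(3!*5!) = 56

56


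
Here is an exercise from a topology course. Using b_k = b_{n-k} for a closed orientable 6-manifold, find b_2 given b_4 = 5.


Poincare duality for closed orientable n-manifolds: b_k = b_{n-k}.
Here n = 6, so b_2 = b_4 = 5

5


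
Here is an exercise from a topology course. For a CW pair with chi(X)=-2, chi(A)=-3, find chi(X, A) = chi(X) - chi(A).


Relative Euler characteristic: chi(X, A) = chi(X) - chi(A).
= -2 - (-3) = 1

1


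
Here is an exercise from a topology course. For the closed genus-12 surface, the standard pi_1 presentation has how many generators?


Standard presentation: pi_1(Sigma_g) = <a_1,b_1,...,a_g,b_g | [a_1,b_1]...[a_g,b_g] = 1>.
Number of generators = 2g = 2*12 = 24

24


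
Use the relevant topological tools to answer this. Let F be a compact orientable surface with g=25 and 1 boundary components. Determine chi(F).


For a compact orientable surface with genus g and b boundary components: chi = 2 - 2g - b.
chi = 2 - 2*25 - 1 = 2 - 50 - 1 = -49

-49


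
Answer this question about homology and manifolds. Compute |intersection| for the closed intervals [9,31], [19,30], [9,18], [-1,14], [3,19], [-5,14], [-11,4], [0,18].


Intersection = [max(a_i), min(b_i)] = [19, 4].
Since 19 > 4, the intersection is empty.
Length = 0

0


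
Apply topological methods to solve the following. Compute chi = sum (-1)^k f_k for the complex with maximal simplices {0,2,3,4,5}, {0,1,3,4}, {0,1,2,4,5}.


Enumerate all faces; f-vector: f_0=6, f_1=15, f_2=18, f_3=10, f_4=2.
chi = sum (-1)^k f_k = 1

1


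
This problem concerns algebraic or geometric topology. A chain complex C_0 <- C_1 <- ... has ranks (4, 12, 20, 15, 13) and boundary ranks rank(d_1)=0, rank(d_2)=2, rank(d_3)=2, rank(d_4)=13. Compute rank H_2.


rank H_k = rank(ker d_k) - rank(im d_{k+1}).
rank(ker d_2) = rank(C_2) - rank(d_2) = 20 - 2 = 18.
rank(im d_{2+1}) = 2.
rank H_2 = 18 - 2 = 16

16


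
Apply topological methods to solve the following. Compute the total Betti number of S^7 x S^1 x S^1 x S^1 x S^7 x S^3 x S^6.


Total Betti number is multiplicative under products.
Each S^d (d>=1) has total Betti number 2.
There are 7 sphere factors.
Total = 2^7 = 128

128


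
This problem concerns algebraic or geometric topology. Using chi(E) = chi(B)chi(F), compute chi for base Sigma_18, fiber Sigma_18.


For a fiber bundle F -> E -> B (with CW structure): chi(E) = chi(B) * chi(F).
chi(Sigma_18) = -34, chi(Sigma_18) = -34.
chi(E) = (-34) * (-34) = 1156

1156


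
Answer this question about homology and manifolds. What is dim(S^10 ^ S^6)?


S^m ^ S^n = S^{m+n}.
k = 10 + 6 = 16

16


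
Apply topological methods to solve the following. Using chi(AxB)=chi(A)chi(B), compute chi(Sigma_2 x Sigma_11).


chi(Sigma_2) = 2 - 2*2 = -2
chi(Sigma_11) = 2 - 2*11 = -20
chi(product) = (-2) * (-20) = 40

40


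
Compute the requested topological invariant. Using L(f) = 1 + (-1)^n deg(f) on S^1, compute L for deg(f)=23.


On S^1: L(f) = tr(f_0*) + (-1)^1 tr(f_1*) = 1 + (-1)^1 * deg(f).
L(f) = 1 + (-1)^1 * 23 = 1 + -23 = -22

-22


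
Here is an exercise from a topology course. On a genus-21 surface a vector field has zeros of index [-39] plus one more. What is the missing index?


Poincare-Hopf: sum of indices = chi(M).
chi(Sigma_21) = 2 - 2*21 = -40.
Sum of known indices = -39.
x = chi - (sum known) = -40 - (-39) = -1

-1


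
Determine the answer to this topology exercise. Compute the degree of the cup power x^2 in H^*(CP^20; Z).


|x| = 2 in H^*(CP^n).
|x^2| = 2 * |x| = 2 * 2 = 4

4


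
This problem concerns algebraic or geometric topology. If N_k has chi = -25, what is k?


chi = 2 - k for closed non-orientable surfaces with k crosscaps.
-25 = 2 - k
k = 2 - (-25) = 27

27


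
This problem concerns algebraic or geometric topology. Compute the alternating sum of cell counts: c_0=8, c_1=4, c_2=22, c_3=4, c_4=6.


chi = sum_k (-1)^k c_k.
= (-1)^0*8 + (-1)^1*4 + (-1)^2*22 + (-1)^3*4 + (-1)^4*6
= (8) + (-4) + (22) + (-4) + (6)
= 28

28


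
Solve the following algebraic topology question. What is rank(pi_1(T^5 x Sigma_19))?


pi_1(A x B) = pi_1(A) x pi_1(B); rank of abelianization = b_1.
b_1(T^5) = 5, b_1(Sigma_19) = 2*19 = 38.
b_1(product) = 5 + 38 = 43

43


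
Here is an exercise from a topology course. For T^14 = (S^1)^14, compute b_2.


By the Kunneth formula, b_k(T^n) = C(n,k).
b_2(T^14) = C(14,2).
C(14,2) = 14!/(2!*12!) = 91

91


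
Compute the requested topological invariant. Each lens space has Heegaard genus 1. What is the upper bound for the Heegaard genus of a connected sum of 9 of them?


Heegaard genus satisfies g(A#B) <= g(A) + g(B).
Each lens space has g = 1.
Upper bound: 9 * 1 = 9

9


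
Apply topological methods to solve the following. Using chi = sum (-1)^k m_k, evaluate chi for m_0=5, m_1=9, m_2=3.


Morse theory: chi(M) = sum_k (-1)^k m_k where m_k = #(index-k critical points).
= (5) + (-9) + (3) = -1

-1


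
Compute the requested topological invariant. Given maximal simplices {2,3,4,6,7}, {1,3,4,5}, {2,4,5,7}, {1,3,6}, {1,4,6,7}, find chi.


Enumerate all faces; f-vector: f_0=7, f_1=19, f_2=21, f_3=8, f_4=1.
chi = sum (-1)^k f_k = 2

2


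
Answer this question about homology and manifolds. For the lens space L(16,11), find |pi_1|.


pi_1(L(p,q)) = Z/pZ for any q coprime to p.
|pi_1(L(16,11))| = 16

16


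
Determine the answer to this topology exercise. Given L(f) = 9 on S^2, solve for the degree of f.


L(f) = 1 + (-1)^2 deg(f) on S^2.
9 = 1 + (-1)^2 * deg(f)
(-1)^2 * deg(f) = 8
deg(f) = 8

8


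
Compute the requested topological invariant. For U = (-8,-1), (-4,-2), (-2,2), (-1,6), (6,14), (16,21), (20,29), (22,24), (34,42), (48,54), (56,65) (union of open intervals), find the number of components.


Sort and merge overlapping open intervals.
Merged: (-8,6), (6,14), (16,29), (34,42), (48,54), (56,65).
Number of components = 6

6


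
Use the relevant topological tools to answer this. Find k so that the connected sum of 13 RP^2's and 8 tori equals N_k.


Since a >= 1, the sum is non-orientable; each T^2 can be replaced by RP^2 # RP^2 (since T^2#RP^2 = 3RP^2).
Total crosscaps k = 13 + 2*8 = 29.
Check via chi: chi = 13*1 + 8*0 - (13+8-1)*2 = -27 = 2 - k = -27. Consistent.

29


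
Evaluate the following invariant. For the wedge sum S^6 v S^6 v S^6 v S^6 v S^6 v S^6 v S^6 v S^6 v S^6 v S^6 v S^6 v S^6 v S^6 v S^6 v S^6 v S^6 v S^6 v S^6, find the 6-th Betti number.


For a wedge of spheres, H_k (k>0) is free on one generator per sphere of dimension k.
Spheres of dimension 6: count = 18.
b_6 = 18

18


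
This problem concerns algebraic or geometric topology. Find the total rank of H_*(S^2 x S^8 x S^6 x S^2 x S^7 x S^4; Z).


Total Betti number is multiplicative under products.
Each S^d (d>=1) has total Betti number 2.
There are 6 sphere factors.
Total = 2^6 = 64

64


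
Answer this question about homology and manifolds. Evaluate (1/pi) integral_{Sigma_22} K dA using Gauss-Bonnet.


Gauss-Bonnet: integral K dA = 2*pi*chi(M).
chi(Sigma_22) = 2 - 2*22 = -42.
(integral K dA)/pi = 2*chi = 2*(-42) = -84

-84


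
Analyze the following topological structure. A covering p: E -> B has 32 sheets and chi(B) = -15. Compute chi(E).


For a finite covering: chi(E) = (number of sheets) * chi(B).
chi(E) = 32 * (-15) = -480

-480


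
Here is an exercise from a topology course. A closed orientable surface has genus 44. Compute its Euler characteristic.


For a closed orientable surface of genus g: chi = 2 - 2g.
Here g = 44.
chi = 2 - 2*44 = 2 - 88 = -86

-86


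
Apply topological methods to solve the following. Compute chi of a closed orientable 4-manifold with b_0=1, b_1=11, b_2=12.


By Poincare duality b_k = b_{4-k}, so full Betti numbers: b_0=1, b_1=11, b_2=12, b_3=11, b_4=1.
chi = sum (-1)^k b_k = -8

-8


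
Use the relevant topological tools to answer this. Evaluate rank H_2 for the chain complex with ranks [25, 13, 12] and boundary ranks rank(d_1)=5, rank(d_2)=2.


rank H_k = rank(ker d_k) - rank(im d_{k+1}).
rank(ker d_2) = rank(C_2) - rank(d_2) = 12 - 2 = 10.
rank(im d_{2+1}) = 0.
rank H_2 = 10 - 0 = 10

10


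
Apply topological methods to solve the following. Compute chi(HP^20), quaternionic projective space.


HP^20 has one cell in each dimension 0, 4, ..., 4*20 (20+1 cells, all even-dim).
chi = 20 + 1 = 21

21


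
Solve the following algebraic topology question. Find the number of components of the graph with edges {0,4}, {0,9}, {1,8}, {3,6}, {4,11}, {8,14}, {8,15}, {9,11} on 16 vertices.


Run DFS/union-find over 16 vertices.
V = 16, E = 8.
Number of components = 9

9


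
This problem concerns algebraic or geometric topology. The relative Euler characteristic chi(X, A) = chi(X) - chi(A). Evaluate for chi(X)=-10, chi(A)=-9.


Relative Euler characteristic: chi(X, A) = chi(X) - chi(A).
= -10 - (-9) = -1

-1


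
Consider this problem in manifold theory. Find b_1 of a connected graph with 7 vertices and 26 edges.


For a connected graph: rank(pi_1) = b_1 = E - V + 1 = 1 - chi.
chi = V - E = 7 - 26 = -19.
rank = 1 - (-19) = 26 - 7 + 1 = 20

20


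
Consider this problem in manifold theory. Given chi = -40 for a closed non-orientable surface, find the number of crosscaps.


chi = 2 - k for closed non-orientable surfaces with k crosscaps.
-40 = 2 - k
k = 2 - (-40) = 42

42


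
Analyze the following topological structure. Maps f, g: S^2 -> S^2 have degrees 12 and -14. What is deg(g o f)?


Degree is multiplicative under composition: deg(g o f) = deg(g) * deg(f).
= -14 * 12 = -168

-168


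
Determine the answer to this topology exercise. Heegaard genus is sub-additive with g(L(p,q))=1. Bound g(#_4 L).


Heegaard genus satisfies g(A#B) <= g(A) + g(B).
Each lens space has g = 1.
Upper bound: 4 * 1 = 4

4


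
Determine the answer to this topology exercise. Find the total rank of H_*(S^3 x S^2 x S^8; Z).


Total Betti number is multiplicative under products.
Each S^d (d>=1) has total Betti number 2.
There are 3 sphere factors.
Total = 2^3 = 8

8


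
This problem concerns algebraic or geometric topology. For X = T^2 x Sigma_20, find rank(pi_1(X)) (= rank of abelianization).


pi_1(A x B) = pi_1(A) x pi_1(B); rank of abelianization = b_1.
b_1(T^2) = 2, b_1(Sigma_20) = 2*20 = 40.
b_1(product) = 2 + 40 = 42

42


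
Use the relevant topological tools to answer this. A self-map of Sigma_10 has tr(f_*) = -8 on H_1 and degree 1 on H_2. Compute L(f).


L(f) = tr(f_0*) - tr(f_1*) + tr(f_2*).
= 1 - (-8) + (1)
= 10

10


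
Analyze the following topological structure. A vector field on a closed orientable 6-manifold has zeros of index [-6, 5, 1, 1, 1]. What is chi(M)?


Poincare-Hopf: chi(M) = sum of indices of zeros.
chi = (-6) + (5) + (1) + (1) + (1) = 2

2


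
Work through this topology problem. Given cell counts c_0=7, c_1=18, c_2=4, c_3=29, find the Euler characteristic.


chi = sum_k (-1)^k c_k.
= (-1)^0*7 + (-1)^1*18 + (-1)^2*4 + (-1)^3*29
= (7) + (-18) + (4) + (-29)
= -36

-36


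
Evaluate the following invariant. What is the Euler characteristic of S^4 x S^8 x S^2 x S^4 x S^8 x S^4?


chi is multiplicative: chi(X x Y) = chi(X) chi(Y).
Each even-dim sphere has chi = 2. There are 6 factors.
chi = 2^6 = 64

64


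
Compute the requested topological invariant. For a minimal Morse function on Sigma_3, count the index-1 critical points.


A perfect Morse function has m_k = b_k.
For Sigma_3: b_0=1, b_1=2g=6, b_2=1.
Saddles m_1 = 2g = 6

6


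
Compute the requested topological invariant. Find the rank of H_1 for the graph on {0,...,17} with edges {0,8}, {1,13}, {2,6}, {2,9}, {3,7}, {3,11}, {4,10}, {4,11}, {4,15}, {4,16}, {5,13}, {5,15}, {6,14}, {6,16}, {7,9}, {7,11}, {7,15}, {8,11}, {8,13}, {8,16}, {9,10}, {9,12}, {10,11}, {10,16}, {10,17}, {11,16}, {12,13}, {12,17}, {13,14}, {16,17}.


b_1 = E - V + (number of components).
E = 30, V = 18, components = 1.
b_1 = 30 - 18 + 1 = 13

13


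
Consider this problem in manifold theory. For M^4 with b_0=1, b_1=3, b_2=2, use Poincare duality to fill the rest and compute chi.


By Poincare duality b_k = b_{4-k}, so full Betti numbers: b_0=1, b_1=3, b_2=2, b_3=3, b_4=1.
chi = sum (-1)^k b_k = -2

-2


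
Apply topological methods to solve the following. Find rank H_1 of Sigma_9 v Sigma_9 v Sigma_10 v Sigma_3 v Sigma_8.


For a wedge X v Y: reduced H_k(X v Y) = H_k(X) + H_k(Y).
Each Sigma_g contributes b_1 = 2g.
b_1 = 18 + 18 + 20 + 6 + 16 = 78

78


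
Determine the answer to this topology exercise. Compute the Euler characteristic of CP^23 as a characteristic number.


For any closed oriented manifold, <e(TM),[M]> = chi(M).
chi(CP^23) = 23+1 = 24

24


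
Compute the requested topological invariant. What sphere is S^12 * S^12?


Join of spheres: S^m * S^n = S^{m+n+1}.
dim = 12 + 12 + 1 = 25

25


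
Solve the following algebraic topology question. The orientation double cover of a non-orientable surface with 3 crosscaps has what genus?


chi(N_3) = 2 - 3 = -1.
Double cover: chi(Sigma_g) = 2 * chi(N_3) = 2*(-1) = -2.
2 - 2g = -2, so g = (2 - (-2))/2 = 4/2 = 2

2


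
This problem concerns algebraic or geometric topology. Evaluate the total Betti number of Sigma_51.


For Sigma_51: b_0 = 1, b_1 = 2g = 102, b_2 = 1.
Total = 1 + 102 + 1 = 104

104


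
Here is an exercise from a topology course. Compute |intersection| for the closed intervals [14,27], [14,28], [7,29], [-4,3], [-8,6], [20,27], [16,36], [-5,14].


Intersection = [max(a_i), min(b_i)] = [20, 3].
Since 20 > 3, the intersection is empty.
Length = 0

0


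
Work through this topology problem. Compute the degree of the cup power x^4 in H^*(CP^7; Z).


|x| = 2 in H^*(CP^n).
|x^4| = 4 * |x| = 4 * 2 = 8

8


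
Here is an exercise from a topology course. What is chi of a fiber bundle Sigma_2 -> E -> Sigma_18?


For a fiber bundle F -> E -> B (with CW structure): chi(E) = chi(B) * chi(F).
chi(Sigma_18) = -34, chi(Sigma_2) = -2.
chi(E) = (-34) * (-2) = 68

68


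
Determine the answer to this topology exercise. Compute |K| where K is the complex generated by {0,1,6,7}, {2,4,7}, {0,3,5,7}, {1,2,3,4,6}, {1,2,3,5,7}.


Each maximal simplex on m vertices has 2^m - 1 nonempty faces.
Take the union (dedupe shared faces).
Total distinct faces = 73

73


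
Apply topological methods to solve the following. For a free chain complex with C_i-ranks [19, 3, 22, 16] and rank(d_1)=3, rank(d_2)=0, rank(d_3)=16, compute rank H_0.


rank H_k = rank(ker d_k) - rank(im d_{k+1}).
rank(ker d_0) = rank(C_0) - rank(d_0) = 19 - 0 = 19.
rank(im d_{0+1}) = 3.
rank H_0 = 19 - 3 = 16

16


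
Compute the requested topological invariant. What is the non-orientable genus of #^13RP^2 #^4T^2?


Since a >= 1, the sum is non-orientable; each T^2 can be replaced by RP^2 # RP^2 (since T^2#RP^2 = 3RP^2).
Total crosscaps k = 13 + 2*4 = 21.
Check via chi: chi = 13*1 + 4*0 - (13+4-1)*2 = -19 = 2 - k = -19. Consistent.

21


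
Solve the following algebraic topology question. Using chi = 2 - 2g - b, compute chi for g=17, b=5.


For a compact orientable surface with genus g and b boundary components: chi = 2 - 2g - b.
chi = 2 - 2*17 - 5 = 2 - 34 - 5 = -37

-37


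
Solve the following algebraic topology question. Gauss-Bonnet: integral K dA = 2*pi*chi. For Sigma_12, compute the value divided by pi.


Gauss-Bonnet: integral K dA = 2*pi*chi(M).
chi(Sigma_12) = 2 - 2*12 = -22.
(integral K dA)/pi = 2*chi = 2*(-22) = -44

-44


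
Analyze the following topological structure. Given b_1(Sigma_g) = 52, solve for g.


For a closed orientable surface: b_1 = 2g.
52 = 2g
g = 52 / 2 = 26

26


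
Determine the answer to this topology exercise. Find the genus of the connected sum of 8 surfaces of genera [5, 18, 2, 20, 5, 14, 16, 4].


Genus is additive under connected sum of orientable surfaces.
g = 5 + 18 + 2 + 20 + 5 + 14 + 16 + 4 = 84

84


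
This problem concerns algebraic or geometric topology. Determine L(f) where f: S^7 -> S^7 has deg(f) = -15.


On S^7: L(f) = tr(f_0*) + (-1)^7 tr(f_7*) = 1 + (-1)^7 * deg(f).
L(f) = 1 + (-1)^7 * -15 = 1 + 15 = 16

16


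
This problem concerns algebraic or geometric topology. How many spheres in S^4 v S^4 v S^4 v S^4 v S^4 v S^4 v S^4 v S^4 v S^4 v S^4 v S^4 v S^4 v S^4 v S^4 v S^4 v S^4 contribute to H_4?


For a wedge of spheres, H_k (k>0) is free on one generator per sphere of dimension k.
Spheres of dimension 4: count = 16.
b_4 = 16

16


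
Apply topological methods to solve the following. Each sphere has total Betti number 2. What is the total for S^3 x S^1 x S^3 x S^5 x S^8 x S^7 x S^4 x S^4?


Total Betti number is multiplicative under products.
Each S^d (d>=1) has total Betti number 2.
There are 8 sphere factors.
Total = 2^8 = 256

256
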